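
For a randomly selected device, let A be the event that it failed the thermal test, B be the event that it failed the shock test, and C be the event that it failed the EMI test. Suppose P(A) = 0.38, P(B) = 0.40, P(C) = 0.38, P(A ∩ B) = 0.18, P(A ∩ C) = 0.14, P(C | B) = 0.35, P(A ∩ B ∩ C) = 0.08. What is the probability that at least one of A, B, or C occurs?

0.78

P(B ∩ C) = P(B)·P(C|B) = 0.40 × 0.35 = 0.14
P(A ∪ B ∪ C) = 0.38 + 0.40 + 0.38 − 0.18 − 0.14 − 0.14 + 0.08 = 0.78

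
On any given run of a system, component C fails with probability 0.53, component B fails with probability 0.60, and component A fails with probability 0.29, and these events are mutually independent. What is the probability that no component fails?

P(none) = (1 − 0.53) × (1 − 0.60) × (1 − 0.29) = 0.47 × 0.40 × 0.71 = 0.13348

0.13348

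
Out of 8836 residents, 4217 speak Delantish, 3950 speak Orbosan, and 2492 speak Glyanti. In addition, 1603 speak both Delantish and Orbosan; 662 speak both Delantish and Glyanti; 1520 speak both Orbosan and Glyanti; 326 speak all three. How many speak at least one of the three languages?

|union| = 4217 + 3950 + 2492 − 1603 − 662 − 1520 + 326 = 7200

7200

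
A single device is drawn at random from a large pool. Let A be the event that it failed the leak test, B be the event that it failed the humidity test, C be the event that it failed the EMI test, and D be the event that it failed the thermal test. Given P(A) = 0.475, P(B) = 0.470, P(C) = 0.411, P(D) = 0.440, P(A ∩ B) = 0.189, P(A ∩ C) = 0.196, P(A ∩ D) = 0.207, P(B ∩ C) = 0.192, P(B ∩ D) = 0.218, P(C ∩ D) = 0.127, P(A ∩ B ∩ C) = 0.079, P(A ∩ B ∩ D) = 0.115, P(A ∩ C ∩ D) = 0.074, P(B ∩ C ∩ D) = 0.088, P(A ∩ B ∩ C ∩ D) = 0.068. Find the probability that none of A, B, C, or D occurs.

0.045

Using inclusion–exclusion:
P(A ∪ B ∪ C ∪ D) = 0.475 + 0.470 + 0.411 + 0.440 − 0.189 − 0.196 − 0.207 − 0.192 − 0.218 − 0.127 + 0.079 + 0.115 + 0.074 + 0.088 − 0.068 = 0.955
P(none) = 1 − 0.955 = 0.045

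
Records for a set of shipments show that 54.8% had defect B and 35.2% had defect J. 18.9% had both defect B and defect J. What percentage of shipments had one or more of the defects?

P(union) = 54.8 + 35.2 − 18.9 = 71.1%

71.1%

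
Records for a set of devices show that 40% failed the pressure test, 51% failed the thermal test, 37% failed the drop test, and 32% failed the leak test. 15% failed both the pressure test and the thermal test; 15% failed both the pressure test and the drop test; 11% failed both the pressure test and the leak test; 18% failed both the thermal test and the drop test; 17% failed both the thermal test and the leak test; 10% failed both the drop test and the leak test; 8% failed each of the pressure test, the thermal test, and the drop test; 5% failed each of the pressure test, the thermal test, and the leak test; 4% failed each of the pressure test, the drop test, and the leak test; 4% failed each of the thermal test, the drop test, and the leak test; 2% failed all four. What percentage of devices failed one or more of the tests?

93%

P(union) = 40 + 51 + 37 + 32 − 15 − 15 − 11 − 18 − 17 − 10 + 8 + 5 + 4 + 4 − 2 = 93%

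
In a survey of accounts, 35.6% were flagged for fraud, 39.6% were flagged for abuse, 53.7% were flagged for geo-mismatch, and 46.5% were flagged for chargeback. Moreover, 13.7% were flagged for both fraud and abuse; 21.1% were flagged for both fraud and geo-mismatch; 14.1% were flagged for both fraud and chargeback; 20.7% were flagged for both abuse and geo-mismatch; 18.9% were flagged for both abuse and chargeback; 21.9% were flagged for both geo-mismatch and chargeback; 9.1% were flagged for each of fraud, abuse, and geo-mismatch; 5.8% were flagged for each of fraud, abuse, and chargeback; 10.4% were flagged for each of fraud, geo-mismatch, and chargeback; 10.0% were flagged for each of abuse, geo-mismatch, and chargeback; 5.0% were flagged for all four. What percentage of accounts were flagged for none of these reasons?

4.7%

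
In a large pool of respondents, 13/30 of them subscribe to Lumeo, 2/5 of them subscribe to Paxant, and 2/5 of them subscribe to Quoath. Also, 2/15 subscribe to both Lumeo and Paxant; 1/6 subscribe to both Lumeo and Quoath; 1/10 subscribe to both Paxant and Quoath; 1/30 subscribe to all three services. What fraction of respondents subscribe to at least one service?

By inclusion–exclusion:
P(≥1) = 13/30 + 2/5 + 2/5 − 2/15 − 1/6 − 1/10 + 1/30 = 13/15

13/15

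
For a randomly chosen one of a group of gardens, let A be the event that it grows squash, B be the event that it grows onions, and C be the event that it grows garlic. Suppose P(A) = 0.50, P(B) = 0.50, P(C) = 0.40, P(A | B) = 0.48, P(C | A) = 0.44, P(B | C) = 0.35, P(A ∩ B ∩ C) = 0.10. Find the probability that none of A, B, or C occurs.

0.10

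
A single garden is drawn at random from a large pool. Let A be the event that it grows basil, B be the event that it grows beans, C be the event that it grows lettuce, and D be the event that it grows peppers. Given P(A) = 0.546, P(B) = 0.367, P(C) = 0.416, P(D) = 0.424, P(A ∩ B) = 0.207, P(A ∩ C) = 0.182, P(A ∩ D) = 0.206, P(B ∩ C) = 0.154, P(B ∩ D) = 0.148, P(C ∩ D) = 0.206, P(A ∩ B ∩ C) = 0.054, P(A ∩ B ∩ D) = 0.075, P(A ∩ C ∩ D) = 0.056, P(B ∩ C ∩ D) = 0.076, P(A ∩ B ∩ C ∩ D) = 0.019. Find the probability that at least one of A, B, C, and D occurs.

By inclusion–exclusion:
P(A ∪ B ∪ C ∪ D) = 0.546 + 0.367 + 0.416 + 0.424 − 0.207 − 0.182 − 0.206 − 0.154 − 0.148 − 0.206 + 0.054 + 0.075 + 0.056 + 0.076 − 0.019 = 0.892

0.892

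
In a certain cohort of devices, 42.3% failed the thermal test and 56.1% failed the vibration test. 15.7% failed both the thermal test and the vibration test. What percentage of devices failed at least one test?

82.7%

P(union) = 42.3 + 56.1 − 15.7 = 82.7%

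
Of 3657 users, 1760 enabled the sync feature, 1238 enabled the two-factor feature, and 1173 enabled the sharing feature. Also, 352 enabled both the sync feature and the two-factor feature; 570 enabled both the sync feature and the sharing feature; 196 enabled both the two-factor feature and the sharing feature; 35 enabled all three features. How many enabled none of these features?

|union| = 1760 + 1238 + 1173 − 352 − 570 − 196 + 35 = 3088
None: 3657 − 3088 = 569

569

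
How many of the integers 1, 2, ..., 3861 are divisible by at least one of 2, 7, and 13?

Using inclusion–exclusion:
floor(3861/2) + floor(3861/7) + floor(3861/13) − floor(3861/14) − floor(3861/26) − floor(3861/91) + floor(3861/182) = 1930 + 551 + 297 − 275 − 148 − 42 + 21 = 2334

2334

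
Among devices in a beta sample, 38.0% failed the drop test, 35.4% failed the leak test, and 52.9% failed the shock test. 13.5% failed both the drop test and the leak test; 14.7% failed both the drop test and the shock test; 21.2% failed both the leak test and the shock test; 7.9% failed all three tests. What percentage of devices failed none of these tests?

15.2%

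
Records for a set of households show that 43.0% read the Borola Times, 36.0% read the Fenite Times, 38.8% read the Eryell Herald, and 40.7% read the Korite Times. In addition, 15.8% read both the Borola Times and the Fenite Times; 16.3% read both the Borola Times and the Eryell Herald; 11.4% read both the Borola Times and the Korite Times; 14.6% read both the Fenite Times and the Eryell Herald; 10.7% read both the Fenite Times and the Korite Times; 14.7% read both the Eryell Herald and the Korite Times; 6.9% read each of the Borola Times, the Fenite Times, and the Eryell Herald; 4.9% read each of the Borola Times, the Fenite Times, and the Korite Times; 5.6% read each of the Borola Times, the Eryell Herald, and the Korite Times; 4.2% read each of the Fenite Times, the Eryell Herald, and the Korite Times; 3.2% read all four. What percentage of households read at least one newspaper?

P(at least one) = 43.0 + 36.0 + 38.8 + 40.7 − 15.8 − 16.3 − 11.4 − 14.6 − 10.7 − 14.7 + 6.9 + 4.9 + 5.6 + 4.2 − 3.2 = 93.4%

93.4%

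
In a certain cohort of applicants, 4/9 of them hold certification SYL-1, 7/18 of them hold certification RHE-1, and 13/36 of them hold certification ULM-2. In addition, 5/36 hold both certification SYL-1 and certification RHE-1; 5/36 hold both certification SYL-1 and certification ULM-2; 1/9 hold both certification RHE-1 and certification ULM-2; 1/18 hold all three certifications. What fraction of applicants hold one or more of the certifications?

Using inclusion–exclusion:
P(at least one) = 4/9 + 7/18 + 13/36 − 5/36 − 5/36 − 1/9 + 1/18 = 31/36

31/36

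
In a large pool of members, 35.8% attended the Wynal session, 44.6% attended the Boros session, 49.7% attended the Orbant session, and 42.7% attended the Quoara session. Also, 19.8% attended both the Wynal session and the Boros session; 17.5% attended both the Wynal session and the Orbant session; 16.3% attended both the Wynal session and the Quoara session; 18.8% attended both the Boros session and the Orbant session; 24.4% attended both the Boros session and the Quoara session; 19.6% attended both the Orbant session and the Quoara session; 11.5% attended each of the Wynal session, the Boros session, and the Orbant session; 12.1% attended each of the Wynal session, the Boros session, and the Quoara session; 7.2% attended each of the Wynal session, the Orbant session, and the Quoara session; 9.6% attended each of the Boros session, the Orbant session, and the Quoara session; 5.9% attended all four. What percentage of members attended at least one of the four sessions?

90.9%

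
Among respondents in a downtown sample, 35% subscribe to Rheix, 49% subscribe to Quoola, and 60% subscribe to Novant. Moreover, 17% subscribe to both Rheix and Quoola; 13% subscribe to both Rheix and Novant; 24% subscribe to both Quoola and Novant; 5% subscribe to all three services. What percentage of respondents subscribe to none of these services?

5%

Inclusion–exclusion gives
P(union) = 35 + 49 + 60 − 17 − 13 − 24 + 5 = 95%
P(none) = 100% − 95% = 5%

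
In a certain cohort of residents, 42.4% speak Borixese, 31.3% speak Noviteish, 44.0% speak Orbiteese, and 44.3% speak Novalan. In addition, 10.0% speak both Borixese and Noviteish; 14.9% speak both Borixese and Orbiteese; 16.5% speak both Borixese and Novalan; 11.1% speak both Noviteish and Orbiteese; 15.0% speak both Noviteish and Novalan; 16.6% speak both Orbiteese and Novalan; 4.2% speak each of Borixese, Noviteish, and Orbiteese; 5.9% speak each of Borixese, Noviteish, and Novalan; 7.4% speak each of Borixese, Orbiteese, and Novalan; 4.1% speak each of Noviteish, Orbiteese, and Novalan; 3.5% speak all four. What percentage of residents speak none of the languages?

Apply inclusion-exclusion:
P(≥1) = 42.4 + 31.3 + 44.0 + 44.3 − 10.0 − 14.9 − 16.5 − 11.1 − 15.0 − 16.6 + 4.2 + 5.9 + 7.4 + 4.1 − 3.5 = 96.0%
P(none) = 100% − 96.0% = 4.0%

4.0%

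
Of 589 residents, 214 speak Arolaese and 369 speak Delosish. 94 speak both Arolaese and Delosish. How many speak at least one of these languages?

489

Apply inclusion-exclusion:
|at least one| = 214 + 369 − 94 = 489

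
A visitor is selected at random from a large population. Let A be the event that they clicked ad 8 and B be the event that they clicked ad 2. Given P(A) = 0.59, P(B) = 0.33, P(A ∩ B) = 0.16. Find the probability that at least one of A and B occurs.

By inclusion-exclusion,
P(A ∪ B) = 0.59 + 0.33 − 0.16 = 0.76

0.76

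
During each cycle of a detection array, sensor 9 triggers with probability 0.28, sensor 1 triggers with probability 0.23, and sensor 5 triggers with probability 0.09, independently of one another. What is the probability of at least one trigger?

P(none) = (1 − 0.28) × (1 − 0.23) × (1 − 0.09) = 0.72 × 0.77 × 0.91 = 0.504504
P(at least one) = 1 − 0.504504 = 0.495496

0.495496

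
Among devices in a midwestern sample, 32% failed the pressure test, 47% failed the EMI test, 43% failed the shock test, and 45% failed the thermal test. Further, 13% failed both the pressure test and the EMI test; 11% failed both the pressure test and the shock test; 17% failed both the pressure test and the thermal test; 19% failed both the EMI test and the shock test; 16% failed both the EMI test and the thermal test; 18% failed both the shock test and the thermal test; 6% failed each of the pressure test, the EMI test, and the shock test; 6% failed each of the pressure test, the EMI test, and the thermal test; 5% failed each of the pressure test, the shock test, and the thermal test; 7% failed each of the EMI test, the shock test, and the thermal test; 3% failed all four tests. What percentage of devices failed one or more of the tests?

By inclusion–exclusion:
P(union) = 32 + 47 + 43 + 45 − 13 − 11 − 17 − 19 − 16 − 18 + 6 + 6 + 5 + 7 − 3 = 94%

94%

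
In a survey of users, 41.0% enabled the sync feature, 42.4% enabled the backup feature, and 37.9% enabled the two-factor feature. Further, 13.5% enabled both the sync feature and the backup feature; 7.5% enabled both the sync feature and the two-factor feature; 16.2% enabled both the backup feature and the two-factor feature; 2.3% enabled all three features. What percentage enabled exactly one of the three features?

By inclusion–exclusion (exactly-one form):
P(exactly one) = 41.0 + 42.4 + 37.9 − 2·13.5 − 2·7.5 − 2·16.2 + 3·2.3 = 53.8%

53.8%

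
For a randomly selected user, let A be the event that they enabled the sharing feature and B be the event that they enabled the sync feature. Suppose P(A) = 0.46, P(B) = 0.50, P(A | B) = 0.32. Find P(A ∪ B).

P(A ∩ B) = P(B)·P(A|B) = 0.50 × 0.32 = 0.16
By inclusion–exclusion:
P(A ∪ B) = 0.46 + 0.50 − 0.16 = 0.80

0.80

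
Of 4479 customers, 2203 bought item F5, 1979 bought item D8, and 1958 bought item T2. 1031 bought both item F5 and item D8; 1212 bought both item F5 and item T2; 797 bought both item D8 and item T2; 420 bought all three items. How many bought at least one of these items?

3520

Using inclusion–exclusion:
N(≥1) = 2203 + 1979 + 1958 − 1031 − 1212 − 797 + 420 = 3520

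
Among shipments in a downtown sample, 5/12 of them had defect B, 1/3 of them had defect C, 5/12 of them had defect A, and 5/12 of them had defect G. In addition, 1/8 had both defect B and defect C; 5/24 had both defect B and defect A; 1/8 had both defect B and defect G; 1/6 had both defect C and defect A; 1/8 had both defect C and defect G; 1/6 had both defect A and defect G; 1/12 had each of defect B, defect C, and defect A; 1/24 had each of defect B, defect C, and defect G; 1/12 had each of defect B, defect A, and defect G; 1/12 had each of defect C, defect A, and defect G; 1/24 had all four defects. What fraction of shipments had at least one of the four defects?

P(≥1) = 5/12 + 1/3 + 5/12 + 5/12 − 1/8 − 5/24 − 1/8 − 1/6 − 1/8 − 1/6 + 1/12 + 1/24 + 1/12 + 1/12 − 1/24 = 11/12

11/12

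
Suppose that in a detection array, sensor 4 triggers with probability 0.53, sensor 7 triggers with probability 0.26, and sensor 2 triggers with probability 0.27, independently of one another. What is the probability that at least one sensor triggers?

0.746106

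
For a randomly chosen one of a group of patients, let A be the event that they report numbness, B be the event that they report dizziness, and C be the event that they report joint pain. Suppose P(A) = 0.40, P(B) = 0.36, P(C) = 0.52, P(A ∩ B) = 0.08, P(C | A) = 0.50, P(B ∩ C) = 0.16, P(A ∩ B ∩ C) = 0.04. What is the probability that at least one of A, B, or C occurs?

P(A ∩ C) = P(A)·P(C|A) = 0.40 × 0.50 = 0.20
Apply inclusion-exclusion:
P(A ∪ B ∪ C) = 0.40 + 0.36 + 0.52 − 0.08 − 0.20 − 0.16 + 0.04 = 0.88

0.88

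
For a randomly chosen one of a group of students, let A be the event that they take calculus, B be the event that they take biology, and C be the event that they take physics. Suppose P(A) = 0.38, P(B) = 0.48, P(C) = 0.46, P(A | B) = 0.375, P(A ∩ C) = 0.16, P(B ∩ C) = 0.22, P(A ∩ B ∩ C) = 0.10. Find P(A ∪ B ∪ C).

P(A ∩ B) = P(B)·P(A|B) = 0.48 × 0.375 = 0.18
P(A ∪ B ∪ C) = 0.38 + 0.48 + 0.46 − 0.18 − 0.16 − 0.22 + 0.10 = 0.86

0.86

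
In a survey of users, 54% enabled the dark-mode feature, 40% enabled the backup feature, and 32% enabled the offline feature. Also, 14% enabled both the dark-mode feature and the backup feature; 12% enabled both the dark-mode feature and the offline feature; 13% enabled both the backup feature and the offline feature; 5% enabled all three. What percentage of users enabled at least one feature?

92%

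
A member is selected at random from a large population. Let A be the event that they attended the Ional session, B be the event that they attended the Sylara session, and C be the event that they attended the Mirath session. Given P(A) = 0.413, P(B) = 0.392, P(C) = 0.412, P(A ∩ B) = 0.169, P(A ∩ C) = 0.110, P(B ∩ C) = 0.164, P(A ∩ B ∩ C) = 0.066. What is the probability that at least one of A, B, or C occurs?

Apply inclusion-exclusion:
P(A ∪ B ∪ C) = 0.413 + 0.392 + 0.412 − 0.169 − 0.110 − 0.164 + 0.066 = 0.840

0.840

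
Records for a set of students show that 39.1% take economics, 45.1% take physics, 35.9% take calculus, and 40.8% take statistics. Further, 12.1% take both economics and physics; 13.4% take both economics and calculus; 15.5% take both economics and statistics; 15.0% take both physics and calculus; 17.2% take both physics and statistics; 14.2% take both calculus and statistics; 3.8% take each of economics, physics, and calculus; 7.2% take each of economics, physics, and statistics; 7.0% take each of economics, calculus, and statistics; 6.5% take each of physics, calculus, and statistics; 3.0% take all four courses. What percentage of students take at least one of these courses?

Apply inclusion-exclusion:
P(at least one) = 39.1 + 45.1 + 35.9 + 40.8 − 12.1 − 13.4 − 15.5 − 15.0 − 17.2 − 14.2 + 3.8 + 7.2 + 7.0 + 6.5 − 3.0 = 95.0%

95.0%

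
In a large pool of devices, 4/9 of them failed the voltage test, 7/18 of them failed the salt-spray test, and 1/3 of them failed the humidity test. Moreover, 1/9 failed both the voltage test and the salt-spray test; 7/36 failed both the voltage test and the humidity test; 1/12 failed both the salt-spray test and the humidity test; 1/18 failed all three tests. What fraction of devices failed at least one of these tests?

By inclusion-exclusion,
P(at least one) = 4/9 + 7/18 + 1/3 − 1/9 − 7/36 − 1/12 + 1/18 = 5/6

5/6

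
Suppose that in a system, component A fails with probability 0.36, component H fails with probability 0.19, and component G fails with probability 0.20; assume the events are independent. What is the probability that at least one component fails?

0.58528

P(none) = (1 − 0.36) × (1 − 0.19) × (1 − 0.20) = 0.64 × 0.81 × 0.80 = 0.41472
P(at least one) = 1 − 0.41472 = 0.58528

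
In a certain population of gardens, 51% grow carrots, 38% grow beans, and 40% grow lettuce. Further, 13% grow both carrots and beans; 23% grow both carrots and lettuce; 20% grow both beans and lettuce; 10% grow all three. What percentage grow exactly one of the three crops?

47%

P(exactly one) = 51 + 38 + 40 − 2·13 − 2·23 − 2·20 + 3·10 = 47%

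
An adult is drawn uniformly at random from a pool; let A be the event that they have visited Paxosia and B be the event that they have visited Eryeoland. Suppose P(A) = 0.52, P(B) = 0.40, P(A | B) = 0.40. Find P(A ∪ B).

P(A ∩ B) = P(B)·P(A|B) = 0.40 × 0.40 = 0.16
P(A ∪ B) = 0.52 + 0.40 − 0.16 = 0.76

0.76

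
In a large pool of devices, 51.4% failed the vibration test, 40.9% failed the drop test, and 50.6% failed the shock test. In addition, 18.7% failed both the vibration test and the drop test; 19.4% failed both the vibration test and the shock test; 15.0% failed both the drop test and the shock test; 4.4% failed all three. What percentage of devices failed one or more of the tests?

By inclusion-exclusion,
P(at least one) = 51.4 + 40.9 + 50.6 − 18.7 − 19.4 − 15.0 + 4.4 = 94.2%

94.2%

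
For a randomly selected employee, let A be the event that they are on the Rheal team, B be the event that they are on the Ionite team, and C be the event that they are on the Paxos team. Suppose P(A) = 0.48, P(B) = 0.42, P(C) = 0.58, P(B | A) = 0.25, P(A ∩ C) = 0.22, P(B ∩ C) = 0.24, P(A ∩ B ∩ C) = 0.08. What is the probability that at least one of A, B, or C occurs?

0.98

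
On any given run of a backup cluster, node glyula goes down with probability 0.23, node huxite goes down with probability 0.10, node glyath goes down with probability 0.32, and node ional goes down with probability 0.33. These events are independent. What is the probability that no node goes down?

P(none) = (1 − 0.23) × (1 − 0.10) × (1 − 0.32) × (1 − 0.33) = 0.77 × 0.90 × 0.68 × 0.67 = 0.3157308

0.3157308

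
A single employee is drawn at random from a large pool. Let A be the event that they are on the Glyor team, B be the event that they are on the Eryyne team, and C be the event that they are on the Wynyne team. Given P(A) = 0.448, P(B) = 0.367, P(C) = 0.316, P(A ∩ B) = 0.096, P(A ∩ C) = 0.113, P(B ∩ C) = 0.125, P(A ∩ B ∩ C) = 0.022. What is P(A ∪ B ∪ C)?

0.819

By inclusion–exclusion:
P(A ∪ B ∪ C) = 0.448 + 0.367 + 0.316 − 0.096 − 0.113 − 0.125 + 0.022 = 0.819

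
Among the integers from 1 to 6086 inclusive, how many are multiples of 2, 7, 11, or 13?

3898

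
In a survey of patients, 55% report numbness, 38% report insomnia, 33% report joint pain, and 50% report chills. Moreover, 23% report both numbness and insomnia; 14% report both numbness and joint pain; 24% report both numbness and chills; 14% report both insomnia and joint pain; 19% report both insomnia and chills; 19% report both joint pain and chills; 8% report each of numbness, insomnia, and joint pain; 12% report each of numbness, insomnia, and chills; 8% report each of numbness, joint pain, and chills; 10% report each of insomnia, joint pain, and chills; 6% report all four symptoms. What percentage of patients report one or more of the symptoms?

By inclusion-exclusion,
P(≥1) = 55 + 38 + 33 + 50 − 23 − 14 − 24 − 14 − 19 − 19 + 8 + 12 + 8 + 10 − 6 = 95%

95%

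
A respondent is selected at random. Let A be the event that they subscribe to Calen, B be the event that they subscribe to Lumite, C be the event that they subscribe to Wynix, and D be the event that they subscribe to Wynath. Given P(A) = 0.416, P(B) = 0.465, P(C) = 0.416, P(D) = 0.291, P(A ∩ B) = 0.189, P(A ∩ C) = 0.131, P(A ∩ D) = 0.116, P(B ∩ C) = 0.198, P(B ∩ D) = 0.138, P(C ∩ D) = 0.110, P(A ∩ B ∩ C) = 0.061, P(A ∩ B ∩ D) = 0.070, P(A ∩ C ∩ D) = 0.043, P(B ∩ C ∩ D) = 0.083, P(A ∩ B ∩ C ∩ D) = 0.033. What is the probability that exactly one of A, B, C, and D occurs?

0.463

By inclusion–exclusion (exactly-one form):
P(exactly one) = 0.416 + 0.465 + 0.416 + 0.291 − 2·0.189 − 2·0.131 − 2·0.116 − 2·0.198 − 2·0.138 − 2·0.110 + 3·0.061 + 3·0.070 + 3·0.043 + 3·0.083 − 4·0.033 = 0.463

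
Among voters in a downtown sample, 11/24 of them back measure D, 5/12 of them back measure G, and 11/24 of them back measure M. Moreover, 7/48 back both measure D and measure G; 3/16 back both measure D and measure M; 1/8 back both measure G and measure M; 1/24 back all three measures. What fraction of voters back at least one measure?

Using inclusion–exclusion:
P(at least one) = 11/24 + 5/12 + 11/24 − 7/48 − 3/16 − 1/8 + 1/24 = 11/12

11/12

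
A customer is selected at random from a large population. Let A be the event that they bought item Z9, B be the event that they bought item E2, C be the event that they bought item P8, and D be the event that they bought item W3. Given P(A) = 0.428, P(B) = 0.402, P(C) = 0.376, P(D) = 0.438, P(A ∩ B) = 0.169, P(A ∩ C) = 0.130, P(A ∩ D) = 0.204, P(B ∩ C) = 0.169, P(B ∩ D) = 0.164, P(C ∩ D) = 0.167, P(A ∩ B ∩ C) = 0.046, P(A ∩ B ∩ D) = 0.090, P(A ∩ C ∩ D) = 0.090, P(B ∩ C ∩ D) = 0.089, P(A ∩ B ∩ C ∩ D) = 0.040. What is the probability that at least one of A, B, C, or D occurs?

0.916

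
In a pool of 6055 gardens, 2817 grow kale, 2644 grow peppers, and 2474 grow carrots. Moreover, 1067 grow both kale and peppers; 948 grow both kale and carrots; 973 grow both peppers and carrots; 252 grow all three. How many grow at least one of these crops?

Inclusion–exclusion gives
N(≥1) = 2817 + 2644 + 2474 − 1067 − 948 − 973 + 252 = 5199

5199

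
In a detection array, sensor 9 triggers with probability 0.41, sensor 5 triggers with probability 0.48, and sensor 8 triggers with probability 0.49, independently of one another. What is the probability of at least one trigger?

0.843532

P(none) = (1 − 0.41) × (1 − 0.48) × (1 − 0.49) = 0.59 × 0.52 × 0.51 = 0.156468
P(at least one) = 1 − 0.156468 = 0.843532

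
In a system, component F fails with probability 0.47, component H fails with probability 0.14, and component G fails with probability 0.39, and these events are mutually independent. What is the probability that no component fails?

P(none) = (1 − 0.47) × (1 − 0.14) × (1 − 0.39) = 0.53 × 0.86 × 0.61 = 0.278038

0.278038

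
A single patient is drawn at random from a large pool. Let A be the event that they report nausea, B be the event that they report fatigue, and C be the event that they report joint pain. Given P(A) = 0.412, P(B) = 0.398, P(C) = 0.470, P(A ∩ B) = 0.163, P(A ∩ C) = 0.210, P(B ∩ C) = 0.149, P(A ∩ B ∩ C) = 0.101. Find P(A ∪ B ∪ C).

0.859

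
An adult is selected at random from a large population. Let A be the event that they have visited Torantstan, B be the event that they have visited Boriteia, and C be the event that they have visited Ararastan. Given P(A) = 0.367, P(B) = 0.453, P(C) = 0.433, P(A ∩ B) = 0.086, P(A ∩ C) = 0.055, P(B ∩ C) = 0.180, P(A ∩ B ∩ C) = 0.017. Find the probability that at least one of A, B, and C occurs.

0.949

P(A ∪ B ∪ C) = 0.367 + 0.453 + 0.433 − 0.086 − 0.055 − 0.180 + 0.017 = 0.949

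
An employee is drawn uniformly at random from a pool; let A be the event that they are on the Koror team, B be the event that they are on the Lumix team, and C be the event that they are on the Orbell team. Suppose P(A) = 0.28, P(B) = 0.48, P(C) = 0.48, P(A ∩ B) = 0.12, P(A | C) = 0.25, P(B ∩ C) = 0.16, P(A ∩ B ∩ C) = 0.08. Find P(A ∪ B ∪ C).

0.92

P(A ∩ C) = P(C)·P(A|C) = 0.48 × 0.25 = 0.12
P(A ∪ B ∪ C) = 0.28 + 0.48 + 0.48 − 0.12 − 0.12 − 0.16 + 0.08 = 0.92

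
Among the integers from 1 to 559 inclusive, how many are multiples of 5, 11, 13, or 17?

205

floor(559/5) + floor(559/11) + floor(559/13) + floor(559/17) − floor(559/55) − floor(559/65) − floor(559/85) − floor(559/143) − floor(559/187) − floor(559/221) + floor(559/715) + floor(559/935) + floor(559/1105) + floor(559/2431) − floor(559/12155) = 111 + 50 + 43 + 32 − 10 − 8 − 6 − 3 − 2 − 2 + 0 + 0 + 0 + 0 − 0 = 205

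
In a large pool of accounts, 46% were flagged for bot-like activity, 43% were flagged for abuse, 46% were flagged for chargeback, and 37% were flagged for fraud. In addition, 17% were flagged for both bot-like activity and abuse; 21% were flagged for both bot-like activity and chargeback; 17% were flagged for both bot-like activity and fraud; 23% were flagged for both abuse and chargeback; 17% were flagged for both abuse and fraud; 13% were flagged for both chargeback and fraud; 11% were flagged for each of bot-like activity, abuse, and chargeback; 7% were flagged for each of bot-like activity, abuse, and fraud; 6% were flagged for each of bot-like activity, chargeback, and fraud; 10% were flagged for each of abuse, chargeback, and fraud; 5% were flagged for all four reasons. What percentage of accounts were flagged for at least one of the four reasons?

93%

Inclusion–exclusion gives
P(at least one) = 46 + 43 + 46 + 37 − 17 − 21 − 17 − 23 − 17 − 13 + 11 + 7 + 6 + 10 − 5 = 93%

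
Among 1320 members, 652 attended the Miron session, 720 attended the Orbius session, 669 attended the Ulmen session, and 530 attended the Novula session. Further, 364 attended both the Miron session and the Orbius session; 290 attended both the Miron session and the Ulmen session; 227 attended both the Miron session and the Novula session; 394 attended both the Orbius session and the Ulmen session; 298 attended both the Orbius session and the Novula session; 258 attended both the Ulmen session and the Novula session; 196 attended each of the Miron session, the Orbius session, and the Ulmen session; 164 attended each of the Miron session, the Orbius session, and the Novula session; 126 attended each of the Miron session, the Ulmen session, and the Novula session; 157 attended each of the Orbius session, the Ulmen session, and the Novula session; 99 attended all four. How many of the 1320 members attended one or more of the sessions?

By inclusion-exclusion,
N(≥1) = 652 + 720 + 669 + 530 − 364 − 290 − 227 − 394 − 298 − 258 + 196 + 164 + 126 + 157 − 99 = 1284

1284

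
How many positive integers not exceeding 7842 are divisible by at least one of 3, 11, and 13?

3455

Using inclusion–exclusion:
⌊7842/3⌋ + ⌊7842/11⌋ + ⌊7842/13⌋ − ⌊7842/33⌋ − ⌊7842/39⌋ − ⌊7842/143⌋ + ⌊7842/429⌋ = 2614 + 712 + 603 − 237 − 201 − 54 + 18 = 3455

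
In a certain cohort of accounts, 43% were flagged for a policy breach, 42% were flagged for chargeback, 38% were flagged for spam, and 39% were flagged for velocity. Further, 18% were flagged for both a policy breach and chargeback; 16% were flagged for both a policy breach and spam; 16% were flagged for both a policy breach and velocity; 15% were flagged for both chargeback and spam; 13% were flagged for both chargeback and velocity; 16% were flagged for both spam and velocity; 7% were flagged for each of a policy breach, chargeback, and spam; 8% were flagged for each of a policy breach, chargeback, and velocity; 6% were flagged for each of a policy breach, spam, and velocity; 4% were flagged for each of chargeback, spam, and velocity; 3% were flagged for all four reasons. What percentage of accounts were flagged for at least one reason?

Apply inclusion-exclusion:
P(≥1) = 43 + 42 + 38 + 39 − 18 − 16 − 16 − 15 − 13 − 16 + 7 + 8 + 6 + 4 − 3 = 90%

90%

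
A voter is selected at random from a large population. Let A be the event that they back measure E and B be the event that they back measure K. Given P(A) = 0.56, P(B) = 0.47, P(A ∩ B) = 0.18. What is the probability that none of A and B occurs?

0.15

P(A ∪ B) = 0.56 + 0.47 − 0.18 = 0.85
P(none) = 1 − 0.85 = 0.15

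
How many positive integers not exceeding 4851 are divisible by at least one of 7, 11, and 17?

1294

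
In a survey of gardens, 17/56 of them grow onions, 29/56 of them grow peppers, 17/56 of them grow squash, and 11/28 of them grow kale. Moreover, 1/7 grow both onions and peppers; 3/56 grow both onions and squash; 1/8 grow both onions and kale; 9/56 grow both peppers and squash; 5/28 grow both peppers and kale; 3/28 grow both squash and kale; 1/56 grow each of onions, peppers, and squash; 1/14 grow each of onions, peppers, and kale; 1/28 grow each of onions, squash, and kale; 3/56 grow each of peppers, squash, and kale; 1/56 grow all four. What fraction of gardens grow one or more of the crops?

51/56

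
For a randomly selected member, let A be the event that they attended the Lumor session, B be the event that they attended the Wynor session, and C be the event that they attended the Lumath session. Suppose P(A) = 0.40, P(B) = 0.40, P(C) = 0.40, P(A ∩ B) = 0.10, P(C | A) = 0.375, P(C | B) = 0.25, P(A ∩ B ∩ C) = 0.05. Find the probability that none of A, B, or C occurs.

P(A ∩ C) = P(A)·P(C|A) = 0.40 × 0.375 = 0.15
P(B ∩ C) = P(B)·P(C|B) = 0.40 × 0.25 = 0.10
P(A ∪ B ∪ C) = 0.40 + 0.40 + 0.40 − 0.10 − 0.15 − 0.10 + 0.05 = 0.90
P(none) = 1 − 0.90 = 0.10

0.10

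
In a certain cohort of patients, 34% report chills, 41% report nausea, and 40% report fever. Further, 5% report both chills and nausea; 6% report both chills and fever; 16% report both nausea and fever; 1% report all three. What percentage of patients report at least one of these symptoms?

89%

By inclusion–exclusion:
P(≥1) = 34 + 41 + 40 − 5 − 6 − 16 + 1 = 89%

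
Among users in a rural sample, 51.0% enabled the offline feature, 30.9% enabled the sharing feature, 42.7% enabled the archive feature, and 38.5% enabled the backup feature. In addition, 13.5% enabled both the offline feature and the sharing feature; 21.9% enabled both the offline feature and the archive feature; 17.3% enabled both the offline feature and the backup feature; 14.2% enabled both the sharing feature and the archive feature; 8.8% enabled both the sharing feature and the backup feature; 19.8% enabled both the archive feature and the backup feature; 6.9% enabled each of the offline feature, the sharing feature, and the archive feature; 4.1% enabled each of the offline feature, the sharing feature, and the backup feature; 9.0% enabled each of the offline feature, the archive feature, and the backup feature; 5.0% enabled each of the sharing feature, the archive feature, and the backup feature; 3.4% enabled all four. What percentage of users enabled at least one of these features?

89.2%

By inclusion–exclusion:
P(at least one) = 51.0 + 30.9 + 42.7 + 38.5 − 13.5 − 21.9 − 17.3 − 14.2 − 8.8 − 19.8 + 6.9 + 4.1 + 9.0 + 5.0 − 3.4 = 89.2%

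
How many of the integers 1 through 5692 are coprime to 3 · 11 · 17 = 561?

3247

Using inclusion–exclusion:
1897 + 517 + 334 − 172 − 111 − 30 + 10 = 2445
5692 − 2445 = 3247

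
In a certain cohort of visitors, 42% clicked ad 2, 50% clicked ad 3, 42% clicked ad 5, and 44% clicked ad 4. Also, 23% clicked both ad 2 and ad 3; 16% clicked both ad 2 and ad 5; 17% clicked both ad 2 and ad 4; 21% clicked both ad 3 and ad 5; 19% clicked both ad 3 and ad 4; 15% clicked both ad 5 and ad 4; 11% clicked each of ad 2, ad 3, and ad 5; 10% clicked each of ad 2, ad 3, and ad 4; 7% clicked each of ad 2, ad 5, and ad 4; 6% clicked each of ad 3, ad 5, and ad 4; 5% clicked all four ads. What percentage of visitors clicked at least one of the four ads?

96%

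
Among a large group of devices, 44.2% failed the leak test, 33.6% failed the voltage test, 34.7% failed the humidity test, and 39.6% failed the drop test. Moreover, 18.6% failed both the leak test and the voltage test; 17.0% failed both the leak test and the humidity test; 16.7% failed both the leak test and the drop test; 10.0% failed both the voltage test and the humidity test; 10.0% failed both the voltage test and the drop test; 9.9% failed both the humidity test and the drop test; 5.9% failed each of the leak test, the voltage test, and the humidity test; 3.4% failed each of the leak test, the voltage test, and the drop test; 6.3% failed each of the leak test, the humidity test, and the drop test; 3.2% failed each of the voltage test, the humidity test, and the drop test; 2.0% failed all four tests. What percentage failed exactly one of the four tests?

P(exactly one) = 44.2 + 33.6 + 34.7 + 39.6 − 2·18.6 − 2·17.0 − 2·16.7 − 2·10.0 − 2·10.0 − 2·9.9 + 3·5.9 + 3·3.4 + 3·6.3 + 3·3.2 − 4·2.0 = 36.1%

36.1%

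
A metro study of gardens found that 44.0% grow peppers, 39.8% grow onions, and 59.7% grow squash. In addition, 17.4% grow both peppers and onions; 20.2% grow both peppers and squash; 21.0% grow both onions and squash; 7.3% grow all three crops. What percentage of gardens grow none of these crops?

7.8%

By inclusion–exclusion:
P(≥1) = 44.0 + 39.8 + 59.7 − 17.4 − 20.2 − 21.0 + 7.3 = 92.2%
P(none) = 100% − 92.2% = 7.8%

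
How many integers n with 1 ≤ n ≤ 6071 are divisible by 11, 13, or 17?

1276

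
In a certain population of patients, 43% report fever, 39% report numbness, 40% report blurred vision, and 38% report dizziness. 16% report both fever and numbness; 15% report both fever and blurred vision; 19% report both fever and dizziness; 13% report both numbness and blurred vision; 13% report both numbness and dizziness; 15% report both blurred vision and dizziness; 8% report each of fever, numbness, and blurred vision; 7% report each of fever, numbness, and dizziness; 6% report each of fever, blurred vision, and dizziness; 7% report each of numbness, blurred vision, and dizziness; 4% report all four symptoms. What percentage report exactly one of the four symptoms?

Using the inclusion–exclusion count for exactly one event:
P(exactly one) = 43 + 39 + 40 + 38 − 2·16 − 2·15 − 2·19 − 2·13 − 2·13 − 2·15 + 3·8 + 3·7 + 3·6 + 3·7 − 4·4 = 46%

46%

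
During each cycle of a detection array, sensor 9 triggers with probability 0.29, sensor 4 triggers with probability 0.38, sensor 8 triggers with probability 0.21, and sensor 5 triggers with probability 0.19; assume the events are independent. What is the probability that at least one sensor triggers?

0.71831602

P(none) = (1 − 0.29) × (1 − 0.38) × (1 − 0.21) × (1 − 0.19) = 0.71 × 0.62 × 0.79 × 0.81 = 0.28168398
P(at least one) = 1 − 0.28168398 = 0.71831602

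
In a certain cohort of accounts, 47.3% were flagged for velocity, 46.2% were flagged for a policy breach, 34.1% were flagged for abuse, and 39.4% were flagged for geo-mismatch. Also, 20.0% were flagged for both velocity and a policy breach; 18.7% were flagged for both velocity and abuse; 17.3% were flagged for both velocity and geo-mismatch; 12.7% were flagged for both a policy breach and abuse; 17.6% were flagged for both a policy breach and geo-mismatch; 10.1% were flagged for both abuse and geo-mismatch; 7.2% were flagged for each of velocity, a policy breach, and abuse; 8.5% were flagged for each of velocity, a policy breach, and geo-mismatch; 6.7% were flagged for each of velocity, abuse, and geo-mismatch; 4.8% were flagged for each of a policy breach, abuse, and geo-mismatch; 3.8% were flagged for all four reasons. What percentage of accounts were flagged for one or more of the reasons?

94.0%

Inclusion–exclusion gives
P(union) = 47.3 + 46.2 + 34.1 + 39.4 − 20.0 − 18.7 − 17.3 − 12.7 − 17.6 − 10.1 + 7.2 + 8.5 + 6.7 + 4.8 − 3.8 = 94.0%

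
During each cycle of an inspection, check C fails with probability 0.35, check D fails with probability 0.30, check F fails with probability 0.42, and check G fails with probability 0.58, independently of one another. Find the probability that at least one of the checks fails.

P(none) = (1 − 0.35) × (1 − 0.30) × (1 − 0.42) × (1 − 0.58) = 0.65 × 0.70 × 0.58 × 0.42 = 0.110838
P(at least one) = 1 − 0.110838 = 0.889162

0.889162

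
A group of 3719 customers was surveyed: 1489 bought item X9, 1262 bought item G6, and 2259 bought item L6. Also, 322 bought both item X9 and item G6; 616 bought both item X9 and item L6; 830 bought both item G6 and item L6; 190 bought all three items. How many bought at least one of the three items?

3432

N(≥1) = 1489 + 1262 + 2259 − 322 − 616 − 830 + 190 = 3432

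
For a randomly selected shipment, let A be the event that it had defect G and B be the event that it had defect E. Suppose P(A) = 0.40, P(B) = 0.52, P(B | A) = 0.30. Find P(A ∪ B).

P(A ∩ B) = P(A)·P(B|A) = 0.40 × 0.30 = 0.12
P(A ∪ B) = 0.40 + 0.52 − 0.12 = 0.80

0.80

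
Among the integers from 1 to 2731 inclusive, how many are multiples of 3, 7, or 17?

By inclusion-exclusion,
910 + 390 + 160 − 130 − 53 − 22 + 7 = 1262

1262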